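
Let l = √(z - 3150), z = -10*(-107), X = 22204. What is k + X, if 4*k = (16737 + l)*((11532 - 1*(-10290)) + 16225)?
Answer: 636881455/4 + 38047*I*√130 ≈ 1.5922e+8 + 4.338e+5*I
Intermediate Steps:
z = 1070
l = 4*I*√130 (l = √(1070 - 3150) = √(-2080) = 4*I*√130 ≈ 45.607*I)
k = 636792639/4 + 38047*I*√130 (k = ((16737 + 4*I*√130)*((11532 - 1*(-10290)) + 16225))/4 = ((16737 + 4*I*√130)*((11532 + 10290) + 16225))/4 = ((16737 + 4*I*√130)*(21822 + 16225))/4 = ((16737 + 4*I*√130)*38047)/4 = (636792639 + 152188*I*√130)/4 = 636792639/4 + 38047*I*√130 ≈ 1.592e+8 + 4.338e+5*I)
k + X = (636792639/4 + 38047*I*√130) + 22204 = 636881455/4 + 38047*I*√130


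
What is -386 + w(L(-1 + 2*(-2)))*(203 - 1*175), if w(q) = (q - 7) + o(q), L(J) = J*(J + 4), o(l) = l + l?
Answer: -162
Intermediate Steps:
o(l) = 2*l
L(J) = J*(4 + J)
w(q) = -7 + 3*q (w(q) = (q - 7) + 2*q = (-7 + q) + 2*q = -7 + 3*q)
-386 + w(L(-1 + 2*(-2)))*(203 - 1*175) = -386 + (-7 + 3*((-1 + 2*(-2))*(4 + (-1 + 2*(-2)))))*(203 - 1*175) = -386 + (-7 + 3*((-1 - 4)*(4 + (-1 - 4))))*(203 - 175) = -386 + (-7 + 3*(-5*(4 - 5)))*28 = -386 + (-7 + 3*(-5*(-1)))*28 = -386 + (-7 + 3*5)*28 = -386 + (-7 + 15)*28 = -386 + 8*28 = -386 + 224 = -162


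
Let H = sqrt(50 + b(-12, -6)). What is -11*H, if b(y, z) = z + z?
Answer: -11*sqrt(38) ≈ -67.809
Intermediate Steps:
b(y, z) = 2*z
H = sqrt(38) (H = sqrt(50 + 2*(-6)) = sqrt(50 - 12) = sqrt(38) ≈ 6.1644)
-11*H = -11*sqrt(38)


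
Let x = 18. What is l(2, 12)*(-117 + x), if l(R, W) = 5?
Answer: -495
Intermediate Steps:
l(2, 12)*(-117 + x) = 5*(-117 + 18) = 5*(-99) = -495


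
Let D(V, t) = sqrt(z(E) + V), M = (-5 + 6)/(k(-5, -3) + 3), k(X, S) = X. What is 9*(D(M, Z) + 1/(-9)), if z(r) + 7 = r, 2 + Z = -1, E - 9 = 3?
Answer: -1 + 27*sqrt(2)/2 ≈ 18.092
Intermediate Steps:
E = 12 (E = 9 + 3 = 12)
Z = -3 (Z = -2 - 1 = -3)
z(r) = -7 + r
M = -1/2 (M = (-5 + 6)/(-5 + 3) = 1/(-2) = 1*(-1/2) = -1/2 ≈ -0.50000)
D(V, t) = sqrt(5 + V) (D(V, t) = sqrt((-7 + 12) + V) = sqrt(5 + V))
9*(D(M, Z) + 1/(-9)) = 9*(sqrt(5 - 1/2) + 1/(-9)) = 9*(sqrt(9/2) - 1/9) = 9*(3*sqrt(2)/2 - 1/9) = 9*(-1/9 + 3*sqrt(2)/2) = -1 + 27*sqrt(2)/2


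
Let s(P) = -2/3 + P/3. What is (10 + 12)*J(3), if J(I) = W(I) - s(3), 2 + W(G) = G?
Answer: 44/3 ≈ 14.667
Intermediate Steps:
W(G) = -2 + G
s(P) = -2/3 + P/3 (s(P) = -2*1/3 + P*(1/3) = -2/3 + P/3)
J(I) = -7/3 + I (J(I) = (-2 + I) - (-2/3 + (1/3)*3) = (-2 + I) - (-2/3 + 1) = (-2 + I) - 1*1/3 = (-2 + I) - 1/3 = -7/3 + I)
(10 + 12)*J(3) = (10 + 12)*(-7/3 + 3) = 22*(2/3) = 44/3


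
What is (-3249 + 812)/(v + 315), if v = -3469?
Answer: 2437/3154 ≈ 0.77267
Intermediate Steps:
(-3249 + 812)/(v + 315) = (-3249 + 812)/(-3469 + 315) = -2437/(-3154) = -2437*(-1/3154) = 2437/3154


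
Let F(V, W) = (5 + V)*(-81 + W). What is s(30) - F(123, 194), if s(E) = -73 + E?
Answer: -14507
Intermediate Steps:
F(V, W) = (-81 + W)*(5 + V)
s(30) - F(123, 194) = (-73 + 30) - (-405 - 81*123 + 5*194 + 123*194) = -43 - (-405 - 9963 + 970 + 23862) = -43 - 1*14464 = -43 - 14464 = -14507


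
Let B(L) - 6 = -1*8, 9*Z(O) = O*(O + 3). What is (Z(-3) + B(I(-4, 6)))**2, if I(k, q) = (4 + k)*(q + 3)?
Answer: 4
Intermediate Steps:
I(k, q) = (3 + q)*(4 + k) (I(k, q) = (4 + k)*(3 + q) = (3 + q)*(4 + k))
Z(O) = O*(3 + O)/9 (Z(O) = (O*(O + 3))/9 = (O*(3 + O))/9 = O*(3 + O)/9)
B(L) = -2 (B(L) = 6 - 1*8 = 6 - 8 = -2)
(Z(-3) + B(I(-4, 6)))**2 = ((1/9)*(-3)*(3 - 3) - 2)**2 = ((1/9)*(-3)*0 - 2)**2 = (0 - 2)**2 = (-2)**2 = 4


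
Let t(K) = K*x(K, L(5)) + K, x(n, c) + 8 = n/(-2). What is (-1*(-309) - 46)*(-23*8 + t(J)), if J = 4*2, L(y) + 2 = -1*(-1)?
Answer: -71536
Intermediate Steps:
L(y) = -1 (L(y) = -2 - 1*(-1) = -2 + 1 = -1)
J = 8
x(n, c) = -8 - n/2 (x(n, c) = -8 + n/(-2) = -8 + n*(-1/2) = -8 - n/2)
t(K) = K + K*(-8 - K/2) (t(K) = K*(-8 - K/2) + K = K + K*(-8 - K/2))
(-1*(-309) - 46)*(-23*8 + t(J)) = (-1*(-309) - 46)*(-23*8 - 1/2*8*(14 + 8)) = (309 - 46)*(-184 - 1/2*8*22) = 263*(-184 - 88) = 263*(-272) = -71536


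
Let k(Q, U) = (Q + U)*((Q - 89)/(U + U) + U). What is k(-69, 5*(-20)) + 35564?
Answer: 5233049/100 ≈ 52331.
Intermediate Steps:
k(Q, U) = (Q + U)*(U + (-89 + Q)/(2*U)) (k(Q, U) = (Q + U)*((-89 + Q)/((2*U)) + U) = (Q + U)*((-89 + Q)*(1/(2*U)) + U) = (Q + U)*((-89 + Q)/(2*U) + U) = (Q + U)*(U + (-89 + Q)/(2*U)))
k(-69, 5*(-20)) + 35564 = ((-69)² - 89*(-69) + (5*(-20))*(-89 - 69 + 2*(5*(-20))² + 2*(-69)*(5*(-20))))/(2*((5*(-20)))) + 35564 = (½)*(4761 + 6141 - 100*(-89 - 69 + 2*(-100)² + 2*(-69)*(-100)))/(-100) + 35564 = (½)*(-1/100)*(4761 + 6141 - 100*(-89 - 69 + 2*10000 + 13800)) + 35564 = (½)*(-1/100)*(4761 + 6141 - 100*(-89 - 69 + 20000 + 13800)) + 35564 = (½)*(-1/100)*(4761 + 6141 - 100*33642) + 35564 = (½)*(-1/100)*(4761 + 6141 - 3364200) + 35564 = (½)*(-1/100)*(-3353298) + 35564 = 1676649/100 + 35564 = 5233049/100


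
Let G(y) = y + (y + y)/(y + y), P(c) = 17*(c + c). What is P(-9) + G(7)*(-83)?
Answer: -970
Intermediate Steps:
P(c) = 34*c (P(c) = 17*(2*c) = 34*c)
G(y) = 1 + y (G(y) = y + (2*y)/((2*y)) = y + (2*y)*(1/(2*y)) = y + 1 = 1 + y)
P(-9) + G(7)*(-83) = 34*(-9) + (1 + 7)*(-83) = -306 + 8*(-83) = -306 - 664 = -970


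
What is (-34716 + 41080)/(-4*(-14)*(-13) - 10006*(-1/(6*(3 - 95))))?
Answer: -1756464/205931 ≈ -8.5294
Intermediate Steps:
(-34716 + 41080)/(-4*(-14)*(-13) - 10006*(-1/(6*(3 - 95)))) = 6364/(56*(-13) - 10006/((-92*(-6)))) = 6364/(-728 - 10006/552) = 6364/(-728 - 10006*1/552) = 6364/(-728 - 5003/276) = 6364/(-205931/276) = 6364*(-276/205931) = -1756464/205931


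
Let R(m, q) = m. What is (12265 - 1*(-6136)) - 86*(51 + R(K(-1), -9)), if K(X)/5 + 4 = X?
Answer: 16165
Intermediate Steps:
K(X) = -20 + 5*X
(12265 - 1*(-6136)) - 86*(51 + R(K(-1), -9)) = (12265 - 1*(-6136)) - 86*(51 + (-20 + 5*(-1))) = (12265 + 6136) - 86*(51 + (-20 - 5)) = 18401 - 86*(51 - 25) = 18401 - 86*26 = 18401 - 1*2236 = 18401 - 2236 = 16165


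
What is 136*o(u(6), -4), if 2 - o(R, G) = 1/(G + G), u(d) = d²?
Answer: 289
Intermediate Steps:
o(R, G) = 2 - 1/(2*G) (o(R, G) = 2 - 1/(G + G) = 2 - 1/(2*G))
136*o(u(6), -4) = 136*(2 - ½/(-4)) = 136*(2 - ½*(-¼)) = 136*(2 + ⅛) = 136*(17/8) = 289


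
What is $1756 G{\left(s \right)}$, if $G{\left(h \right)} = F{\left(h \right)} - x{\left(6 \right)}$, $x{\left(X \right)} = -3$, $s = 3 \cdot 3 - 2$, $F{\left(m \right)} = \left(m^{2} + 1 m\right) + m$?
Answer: $115896$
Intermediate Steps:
$F{\left(m \right)} = m^{2} + 2 m$ ($F{\left(m \right)} = \left(m^{2} + m\right) + m = \left(m + m^{2}\right) + m = m^{2} + 2 m$)
$s = 7$ ($s = 9 - 2 = 7$)
$G{\left(h \right)} = 3 + h \left(2 + h\right)$ ($G{\left(h \right)} = h \left(2 + h\right) - -3 = h \left(2 + h\right) + 3 = 3 + h \left(2 + h\right)$)
$1756 G{\left(s \right)} = 1756 \left(3 + 7 \left(2 + 7\right)\right) = 1756 \left(3 + 7 \cdot 9\right) = 1756 \left(3 + 63\right) = 1756 \cdot 66 = 115896$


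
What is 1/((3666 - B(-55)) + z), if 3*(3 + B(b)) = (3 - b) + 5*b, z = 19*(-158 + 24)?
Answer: 3/3586 ≈ 0.00083659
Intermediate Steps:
z = -2546 (z = 19*(-134) = -2546)
B(b) = -2 + 4*b/3 (B(b) = -3 + ((3 - b) + 5*b)/3 = -3 + (3 + 4*b)/3 = -3 + (1 + 4*b/3) = -2 + 4*b/3)
1/((3666 - B(-55)) + z) = 1/((3666 - (-2 + (4/3)*(-55))) - 2546) = 1/((3666 - (-2 - 220/3)) - 2546) = 1/((3666 - 1*(-226/3)) - 2546) = 1/((3666 + 226/3) - 2546) = 1/(11224/3 - 2546) = 1/(3586/3) = 3/3586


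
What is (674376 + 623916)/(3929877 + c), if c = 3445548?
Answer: 432764/2458475 ≈ 0.17603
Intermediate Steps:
(674376 + 623916)/(3929877 + c) = (674376 + 623916)/(3929877 + 3445548) = 1298292/7375425 = 1298292*(1/7375425) = 432764/2458475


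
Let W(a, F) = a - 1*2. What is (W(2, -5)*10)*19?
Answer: 0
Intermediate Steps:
W(a, F) = -2 + a (W(a, F) = a - 2 = -2 + a)
(W(2, -5)*10)*19 = ((-2 + 2)*10)*19 = (0*10)*19 = 0*19 = 0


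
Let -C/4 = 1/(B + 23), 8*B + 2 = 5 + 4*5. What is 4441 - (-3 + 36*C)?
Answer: 102340/23 ≈ 4449.6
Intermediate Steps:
B = 23/8 (B = -¼ + (5 + 4*5)/8 = -¼ + (5 + 20)/8 = -¼ + (⅛)*25 = -¼ + 25/8 = 23/8 ≈ 2.8750)
C = -32/207 (C = -4/(23/8 + 23) = -4/207/8 = -4*8/207 = -32/207 ≈ -0.15459)
4441 - (-3 + 36*C) = 4441 - (-3 + 36*(-32/207)) = 4441 - (-3 - 128/23) = 4441 - 1*(-197/23) = 4441 + 197/23 = 102340/23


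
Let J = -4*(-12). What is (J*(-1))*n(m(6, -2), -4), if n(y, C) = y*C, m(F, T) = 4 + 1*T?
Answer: 384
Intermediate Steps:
m(F, T) = 4 + T
J = 48
n(y, C) = C*y
(J*(-1))*n(m(6, -2), -4) = (48*(-1))*(-4*(4 - 2)) = -(-192)*2 = -48*(-8) = 384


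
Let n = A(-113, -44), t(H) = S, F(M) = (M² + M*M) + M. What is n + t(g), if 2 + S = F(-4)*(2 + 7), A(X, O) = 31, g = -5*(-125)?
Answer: 281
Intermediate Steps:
g = 625
F(M) = M + 2*M² (F(M) = (M² + M²) + M = 2*M² + M = M + 2*M²)
S = 250 (S = -2 + (-4*(1 + 2*(-4)))*(2 + 7) = -2 - 4*(1 - 8)*9 = -2 - 4*(-7)*9 = -2 + 28*9 = -2 + 252 = 250)
t(H) = 250
n = 31
n + t(g) = 31 + 250 = 281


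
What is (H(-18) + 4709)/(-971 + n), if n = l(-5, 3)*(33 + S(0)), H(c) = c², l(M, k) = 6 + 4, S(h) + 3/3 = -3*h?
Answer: -719/93 ≈ -7.7312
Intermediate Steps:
S(h) = -1 - 3*h
l(M, k) = 10
n = 320 (n = 10*(33 + (-1 - 3*0)) = 10*(33 + (-1 + 0)) = 10*(33 - 1) = 10*32 = 320)
(H(-18) + 4709)/(-971 + n) = ((-18)² + 4709)/(-971 + 320) = (324 + 4709)/(-651) = 5033*(-1/651) = -719/93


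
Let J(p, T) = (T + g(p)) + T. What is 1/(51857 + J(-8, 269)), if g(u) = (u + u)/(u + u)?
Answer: 1/52396 ≈ 1.9085e-5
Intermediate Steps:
g(u) = 1 (g(u) = (2*u)/((2*u)) = (2*u)*(1/(2*u)) = 1)
J(p, T) = 1 + 2*T (J(p, T) = (T + 1) + T = (1 + T) + T = 1 + 2*T)
1/(51857 + J(-8, 269)) = 1/(51857 + (1 + 2*269)) = 1/(51857 + (1 + 538)) = 1/(51857 + 539) = 1/52396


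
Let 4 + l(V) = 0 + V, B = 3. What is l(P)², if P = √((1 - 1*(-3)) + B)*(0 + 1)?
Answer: (4 - √7)² ≈ 1.8340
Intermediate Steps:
P = √7 (P = √((1 - 1*(-3)) + 3)*(0 + 1) = √((1 + 3) + 3)*1 = √(4 + 3)*1 = √7*1 = √7 ≈ 2.6458)
l(V) = -4 + V (l(V) = -4 + (0 + V) = -4 + V)
l(P)² = (-4 + √7)²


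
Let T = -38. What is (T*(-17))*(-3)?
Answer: -1938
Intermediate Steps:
(T*(-17))*(-3) = -38*(-17)*(-3) = 646*(-3) = -1938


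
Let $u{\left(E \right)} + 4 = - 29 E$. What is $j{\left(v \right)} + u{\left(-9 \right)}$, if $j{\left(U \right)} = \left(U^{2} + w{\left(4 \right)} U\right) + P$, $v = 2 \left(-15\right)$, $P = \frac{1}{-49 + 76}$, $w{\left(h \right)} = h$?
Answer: $\frac{28000}{27} \approx 1037.0$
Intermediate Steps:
$P = \frac{1}{27} \approx 0.037037$
$u{\left(E \right)} = -4 - 29 E$
$v = -30$
$j{\left(U \right)} = \frac{1}{27} + U^{2} + 4 U$ ($j{\left(U \right)} = \left(U^{2} + 4 U\right) + \frac{1}{27} = \frac{1}{27} + U^{2} + 4 U$)
$j{\left(v \right)} + u{\left(-9 \right)} = \left(\frac{1}{27} + \left(-30\right)^{2} + 4 \left(-30\right)\right) - -257 = \left(\frac{1}{27} + 900 - 120\right) + \left(-4 + 261\right) = \frac{21061}{27} + 257 = \frac{28000}{27}$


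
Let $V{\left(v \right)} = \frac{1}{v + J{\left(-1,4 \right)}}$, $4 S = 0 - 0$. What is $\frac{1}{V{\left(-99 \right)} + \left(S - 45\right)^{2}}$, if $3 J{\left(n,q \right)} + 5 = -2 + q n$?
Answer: $\frac{308}{623697} \approx 0.00049383$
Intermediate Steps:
$S = 0$ ($S = \frac{0 - 0}{4} = \frac{0 + 0}{4} = \frac{1}{4} \cdot 0 = 0$)
$J{\left(n,q \right)} = - \frac{7}{3} + \frac{n q}{3}$ ($J{\left(n,q \right)} = - \frac{5}{3} + \frac{-2 + q n}{3} = - \frac{5}{3} + \frac{-2 + n q}{3} = - \frac{5}{3} + \left(- \frac{2}{3} + \frac{n q}{3}\right) = - \frac{7}{3} + \frac{n q}{3}$)
$V{\left(v \right)} = \frac{1}{- \frac{11}{3} + v}$ ($V{\left(v \right)} = \frac{1}{v - \left(\frac{7}{3} + \frac{1}{3} \cdot 4\right)} = \frac{1}{v - \frac{11}{3}} = \frac{1}{- \frac{11}{3} + v}$)
$\frac{1}{V{\left(-99 \right)} + \left(S - 45\right)^{2}} = \frac{1}{\frac{3}{-11 + 3 \left(-99\right)} + \left(0 - 45\right)^{2}} = \frac{1}{\frac{3}{-11 - 297} + \left(-45\right)^{2}} = \frac{1}{\frac{3}{-308} + 2025} = \frac{1}{3 \left(- \frac{1}{308}\right) + 2025} = \frac{1}{- \frac{3}{308} + 2025} = \frac{1}{\frac{623697}{308}} = \frac{308}{623697}$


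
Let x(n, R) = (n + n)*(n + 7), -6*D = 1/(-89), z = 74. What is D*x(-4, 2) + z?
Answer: 6582/89 ≈ 73.955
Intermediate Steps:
D = 1/534 (D = -1/6/(-89) = -1/6*(-1/89) = 1/534 ≈ 0.0018727)
x(n, R) = 2*n*(7 + n) (x(n, R) = (2*n)*(7 + n) = 2*n*(7 + n))
D*x(-4, 2) + z = (2*(-4)*(7 - 4))/534 + 74 = (2*(-4)*3)/534 + 74 = (1/534)*(-24) + 74 = -4/89 + 74 = 6582/89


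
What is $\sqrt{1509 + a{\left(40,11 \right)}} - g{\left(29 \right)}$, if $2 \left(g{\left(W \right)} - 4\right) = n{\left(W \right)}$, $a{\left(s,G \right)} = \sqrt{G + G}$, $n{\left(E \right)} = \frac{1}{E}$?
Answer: $- \frac{233}{58} + \sqrt{1509 + \sqrt{22}} \approx 34.889$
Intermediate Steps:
$a{\left(s,G \right)} = \sqrt{2} \sqrt{G}$ ($a{\left(s,G \right)} = \sqrt{2 G} = \sqrt{2} \sqrt{G}$)
$g{\left(W \right)} = 4 + \frac{1}{2 W}$
$\sqrt{1509 + a{\left(40,11 \right)}} - g{\left(29 \right)} = \sqrt{1509 + \sqrt{2} \sqrt{11}} - \left(4 + \frac{1}{2 \cdot 29}\right) = \sqrt{1509 + \sqrt{22}} - \left(4 + \frac{1}{2} \cdot \frac{1}{29}\right) = \sqrt{1509 + \sqrt{22}} - \left(4 + \frac{1}{58}\right) = \sqrt{1509 + \sqrt{22}} - \frac{233}{58} = - \frac{233}{58} + \sqrt{1509 + \sqrt{22}}$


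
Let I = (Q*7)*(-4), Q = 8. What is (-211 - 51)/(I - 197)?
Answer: 262/421 ≈ 0.62233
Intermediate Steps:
I = -224 (I = (8*7)*(-4) = 56*(-4) = -224)
(-211 - 51)/(I - 197) = (-211 - 51)/(-224 - 197) = -262/(-421) = -262*(-1/421) = 262/421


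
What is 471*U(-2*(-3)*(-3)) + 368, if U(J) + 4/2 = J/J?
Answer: -103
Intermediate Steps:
U(J) = -1 (U(J) = -2 + J/J = -2 + 1 = -1)
471*U(-2*(-3)*(-3)) + 368 = 471*(-1) + 368 = -471 + 368 = -103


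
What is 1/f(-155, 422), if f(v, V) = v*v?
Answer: 1/24025 ≈ 4.1623e-5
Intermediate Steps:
f(v, V) = v²
1/f(-155, 422) = 1/((-155)²) = 1/24025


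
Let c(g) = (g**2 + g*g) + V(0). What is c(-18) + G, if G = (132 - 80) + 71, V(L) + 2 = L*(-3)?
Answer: 769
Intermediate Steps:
V(L) = -2 - 3*L (V(L) = -2 + L*(-3) = -2 - 3*L)
c(g) = -2 + 2*g**2 (c(g) = (g**2 + g*g) + (-2 - 3*0) = (g**2 + g**2) + (-2 + 0) = 2*g**2 - 2 = -2 + 2*g**2)
G = 123 (G = 52 + 71 = 123)
c(-18) + G = (-2 + 2*(-18)**2) + 123 = (-2 + 2*324) + 123 = (-2 + 648) + 123 = 646 + 123 = 769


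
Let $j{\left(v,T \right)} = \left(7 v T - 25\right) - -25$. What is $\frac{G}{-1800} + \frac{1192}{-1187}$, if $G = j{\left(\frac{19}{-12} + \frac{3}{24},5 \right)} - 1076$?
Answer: $- \frac{19387237}{51278400} \approx -0.37808$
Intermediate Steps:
$j{\left(v,T \right)} = 7 T v$ ($j{\left(v,T \right)} = \left(7 T v - 25\right) + 25 = \left(-25 + 7 T v\right) + 25 = 7 T v$)
$G = - \frac{27049}{24}$ ($G = 7 \cdot 5 \left(\frac{19}{-12} + \frac{3}{24}\right) - 1076 = 7 \cdot 5 \left(19 \left(- \frac{1}{12}\right) + 3 \cdot \frac{1}{24}\right) - 1076 = 7 \cdot 5 \left(- \frac{19}{12} + \frac{1}{8}\right) - 1076 = 7 \cdot 5 \left(- \frac{35}{24}\right) - 1076 = - \frac{1225}{24} - 1076 = - \frac{27049}{24} \approx -1127.0$)
$\frac{G}{-1800} + \frac{1192}{-1187} = - \frac{27049}{24 \left(-1800\right)} + \frac{1192}{-1187} = \left(- \frac{27049}{24}\right) \left(- \frac{1}{1800}\right) + 1192 \left(- \frac{1}{1187}\right) = \frac{27049}{43200} - \frac{1192}{1187} = - \frac{19387237}{51278400}$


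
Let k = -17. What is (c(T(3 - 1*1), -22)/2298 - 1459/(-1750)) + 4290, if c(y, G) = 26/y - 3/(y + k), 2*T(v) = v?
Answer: 138045068881/32172000 ≈ 4290.8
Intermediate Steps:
T(v) = v/2
c(y, G) = -3/(-17 + y) + 26/y (c(y, G) = 26/y - 3/(y - 17) = 26/y - 3/(-17 + y) = -3/(-17 + y) + 26/y)
(c(T(3 - 1*1), -22)/2298 - 1459/(-1750)) + 4290 = (((-442 + 23*((3 - 1*1)/2))/((((3 - 1*1)/2))*(-17 + (3 - 1*1)/2)))/2298 - 1459/(-1750)) + 4290 = (((-442 + 23*((3 - 1)/2))/((((3 - 1)/2))*(-17 + (3 - 1)/2)))*(1/2298) - 1459*(-1/1750)) + 4290 = (((-442 + 23*((½)*2))/((((½)*2))*(-17 + (½)*2)))*(1/2298) + 1459/1750) + 4290 = (((-442 + 23*1)/(1*(-17 + 1)))*(1/2298) + 1459/1750) + 4290 = ((1*(-442 + 23)/(-16))*(1/2298) + 1459/1750) + 4290 = ((1*(-1/16)*(-419))*(1/2298) + 1459/1750) + 4290 = ((419/16)*(1/2298) + 1459/1750) + 4290 = (419/36768 + 1459/1750) + 4290 = 27188881/32172000 + 4290 = 138045068881/32172000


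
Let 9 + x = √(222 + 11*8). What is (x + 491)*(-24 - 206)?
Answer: -110860 - 230*√310 ≈ -1.1491e+5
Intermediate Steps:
x = -9 + √310 (x = -9 + √(222 + 11*8) = -9 + √(222 + 88) = -9 + √310 ≈ 8.6068)
(x + 491)*(-24 - 206) = ((-9 + √310) + 491)*(-24 - 206) = (482 + √310)*(-230) = -110860 - 230*√310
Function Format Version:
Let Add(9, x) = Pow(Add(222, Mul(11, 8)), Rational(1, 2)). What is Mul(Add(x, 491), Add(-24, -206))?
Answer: Add(-110860, Mul(-230, Pow(310, Rational(1, 2)))) ≈ -1.1491e+5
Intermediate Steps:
x = Add(-9, Pow(310, Rational(1, 2))) (x = Add(-9, Pow(Add(222, Mul(11, 8)), Rational(1, 2))) = Add(-9, Pow(Add(222, 88), Rational(1, 2))) = Add(-9, Pow(310, Rational(1, 2))) ≈ 8.6068)
Mul(Add(x, 491), Add(-24, -206)) = Mul(Add(Add(-9, Pow(310, Rational(1, 2))), 491), Add(-24, -206)) = Mul(Add(482, Pow(310, Rational(1, 2))), -230) = Add(-110860, Mul(-230, Pow(310, Rational(1, 2))))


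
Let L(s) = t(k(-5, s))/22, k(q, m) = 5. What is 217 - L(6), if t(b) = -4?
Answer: 2389/11 ≈ 217.18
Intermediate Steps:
L(s) = -2/11 (L(s) = -4/22 = -4*1/22 = -2/11)
217 - L(6) = 217 - 1*(-2/11) = 217 + 2/11 = 2389/11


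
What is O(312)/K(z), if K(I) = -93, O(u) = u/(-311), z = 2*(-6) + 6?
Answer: 104/9641 ≈ 0.010787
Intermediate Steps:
z = -6 (z = -12 + 6 = -6)
O(u) = -u/311 (O(u) = u*(-1/311) = -u/311)
O(312)/K(z) = -1/311*312/(-93) = -312/311*(-1/93) = 104/9641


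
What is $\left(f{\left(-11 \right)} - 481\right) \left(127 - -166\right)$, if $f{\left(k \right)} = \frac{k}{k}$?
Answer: $-140640$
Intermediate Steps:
$f{\left(k \right)} = 1$
$\left(f{\left(-11 \right)} - 481\right) \left(127 - -166\right) = \left(1 - 481\right) \left(127 - -166\right) = - 480 \left(127 + 166\right) = \left(-480\right) 293 = -140640$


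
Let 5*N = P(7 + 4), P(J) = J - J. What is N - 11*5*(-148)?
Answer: 8140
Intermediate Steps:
P(J) = 0
N = 0 (N = (⅕)*0 = 0)
N - 11*5*(-148) = 0 - 11*5*(-148) = 0 - 55*(-148) = 0 + 8140 = 8140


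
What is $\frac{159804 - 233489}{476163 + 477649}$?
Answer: $- \frac{73685}{953812} \approx -0.077253$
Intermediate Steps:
$\frac{159804 - 233489}{476163 + 477649} = - \frac{73685}{953812}$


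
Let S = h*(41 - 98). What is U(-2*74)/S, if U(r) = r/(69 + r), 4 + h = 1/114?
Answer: 296/35945 ≈ 0.0082348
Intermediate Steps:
h = -455/114 (h = -4 + 1/114 = -455/114 ≈ -3.9912)
U(r) = r/(69 + r)
S = 455/2 (S = -455*(41 - 98)/114 = -455/114*(-57) = 455/2 ≈ 227.50)
U(-2*74)/S = ((-2*74)/(69 - 2*74))/(455/2) = -148/(69 - 148)*(2/455) = -148/(-79)*(2/455) = -148*(-1/79)*(2/455) = (148/79)*(2/455) = 296/35945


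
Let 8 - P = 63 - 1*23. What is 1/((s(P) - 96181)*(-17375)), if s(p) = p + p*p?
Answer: 1/1653908875 ≈ 6.0463e-10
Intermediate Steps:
P = -32 (P = 8 - (63 - 1*23) = 8 - (63 - 23) = 8 - 1*40 = 8 - 40 = -32)
s(p) = p + p²
1/((s(P) - 96181)*(-17375)) = 1/(-32*(1 - 32) - 96181*(-17375)) = -1/17375/(-32*(-31) - 96181) = -1/17375/(992 - 96181) = -1/17375/(-95189) = -1/95189*(-1/17375) = 1/1653908875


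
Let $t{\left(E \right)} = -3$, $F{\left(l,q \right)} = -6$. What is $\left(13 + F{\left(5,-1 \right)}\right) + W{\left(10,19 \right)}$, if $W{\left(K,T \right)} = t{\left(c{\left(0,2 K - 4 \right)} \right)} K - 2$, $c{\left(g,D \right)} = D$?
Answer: $-25$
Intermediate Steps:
$W{\left(K,T \right)} = -2 - 3 K$ ($W{\left(K,T \right)} = - 3 K - 2 = -2 - 3 K$)
$\left(13 + F{\left(5,-1 \right)}\right) + W{\left(10,19 \right)} = \left(13 - 6\right) - 32 = 7 - 32 = -25$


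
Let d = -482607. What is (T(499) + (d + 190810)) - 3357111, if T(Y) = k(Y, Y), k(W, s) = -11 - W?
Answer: -3649418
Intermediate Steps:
T(Y) = -11 - Y
(T(499) + (d + 190810)) - 3357111 = ((-11 - 1*499) + (-482607 + 190810)) - 3357111 = ((-11 - 499) - 291797) - 3357111 = (-510 - 291797) - 3357111 = -292307 - 3357111 = -3649418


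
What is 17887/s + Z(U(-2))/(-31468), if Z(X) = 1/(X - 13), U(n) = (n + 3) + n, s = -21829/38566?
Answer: -303906004641355/9616809608 ≈ -31602.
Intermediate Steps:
s = -21829/38566 (s = -21829*1/38566 = -21829/38566 ≈ -0.56602)
U(n) = 3 + 2*n (U(n) = (3 + n) + n = 3 + 2*n)
Z(X) = 1/(-13 + X)
17887/s + Z(U(-2))/(-31468) = 17887/(-21829/38566) + 1/((-13 + (3 + 2*(-2)))*(-31468)) = 17887*(-38566/21829) - 1/31468/(-13 + (3 - 4)) = -689830042/21829 - 1/31468/(-13 - 1) = -689830042/21829 - 1/31468/(-14) = -689830042/21829 - 1/14*(-1/31468) = -689830042/21829 + 1/440552 = -303906004641355/9616809608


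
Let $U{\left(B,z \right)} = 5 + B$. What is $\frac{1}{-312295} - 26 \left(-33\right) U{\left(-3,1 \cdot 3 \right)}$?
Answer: $\frac{535898219}{312295} \approx 1716.0$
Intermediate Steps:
$\frac{1}{-312295} - 26 \left(-33\right) U{\left(-3,1 \cdot 3 \right)} = \frac{1}{-312295} - 26 \left(-33\right) \left(5 - 3\right) = - \frac{1}{312295} - \left(-858\right) 2 = - \frac{1}{312295} - -1716 = - \frac{1}{312295} + 1716 = \frac{535898219}{312295}$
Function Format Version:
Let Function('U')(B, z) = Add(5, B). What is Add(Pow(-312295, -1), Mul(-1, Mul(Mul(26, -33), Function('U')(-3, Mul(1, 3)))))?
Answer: Rational(535898219, 312295) ≈ 1716.0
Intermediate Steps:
Add(Pow(-312295, -1), Mul(-1, Mul(Mul(26, -33), Function('U')(-3, Mul(1, 3))))) = Add(Pow(-312295, -1), Mul(-1, Mul(Mul(26, -33), Add(5, -3)))) = Add(Rational(-1, 312295), Mul(-1, Mul(-858, 2))) = Add(Rational(-1, 312295), Mul(-1, -1716)) = Add(Rational(-1, 312295), 1716) = Rational(535898219, 312295)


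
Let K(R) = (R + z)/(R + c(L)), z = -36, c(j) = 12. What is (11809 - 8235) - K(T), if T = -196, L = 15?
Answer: 82173/23 ≈ 3572.7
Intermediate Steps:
K(R) = (-36 + R)/(12 + R) (K(R) = (R - 36)/(R + 12) = (-36 + R)/(12 + R))
(11809 - 8235) - K(T) = (11809 - 8235) - (-36 - 196)/(12 - 196) = 3574 - (-232)/(-184) = 3574 - (-1)*(-232)/184 = 3574 - 1*29/23 = 3574 - 29/23 = 82173/23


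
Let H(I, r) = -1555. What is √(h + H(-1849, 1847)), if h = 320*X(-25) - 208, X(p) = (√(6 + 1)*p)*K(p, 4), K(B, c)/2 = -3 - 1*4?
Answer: √(-1763 + 112000*√7) ≈ 542.73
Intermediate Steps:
K(B, c) = -14 (K(B, c) = 2*(-3 - 1*4) = 2*(-3 - 4) = 2*(-7) = -14)
X(p) = -14*p*√7 (X(p) = (√(6 + 1)*p)*(-14) = (√7*p)*(-14) = (p*√7)*(-14) = -14*p*√7)
h = -208 + 112000*√7 (h = 320*(-14*(-25)*√7) - 208 = 320*(350*√7) - 208 = 112000*√7 - 208 = -208 + 112000*√7 ≈ 2.9612e+5)
√(h + H(-1849, 1847)) = √((-208 + 112000*√7) - 1555) = √(-1763 + 112000*√7)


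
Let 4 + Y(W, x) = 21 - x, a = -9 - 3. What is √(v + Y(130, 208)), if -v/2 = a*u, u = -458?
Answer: I*√11183 ≈ 105.75*I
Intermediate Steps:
a = -12
Y(W, x) = 17 - x (Y(W, x) = -4 + (21 - x) = 17 - x)
v = -10992 (v = -(-24)*(-458) = -2*5496 = -10992)
√(v + Y(130, 208)) = √(-10992 + (17 - 1*208)) = √(-10992 + (17 - 208)) = √(-10992 - 191) = √(-11183) = I*√11183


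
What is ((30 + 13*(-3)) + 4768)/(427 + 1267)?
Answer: 4759/1694 ≈ 2.8093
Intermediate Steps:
((30 + 13*(-3)) + 4768)/(427 + 1267) = ((30 - 39) + 4768)/1694 = (-9 + 4768)*(1/1694) = 4759*(1/1694) = 4759/1694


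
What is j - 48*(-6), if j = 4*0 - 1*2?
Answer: 286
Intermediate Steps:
j = -2 (j = 0 - 2 = -2)
j - 48*(-6) = -2 - 48*(-6) = -2 + 288 = 286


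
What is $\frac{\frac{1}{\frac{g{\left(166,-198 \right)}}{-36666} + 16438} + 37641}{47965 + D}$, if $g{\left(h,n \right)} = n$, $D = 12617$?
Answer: $\frac{210063235689}{338090139049} \approx 0.62132$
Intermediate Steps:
$\frac{\frac{1}{\frac{g{\left(166,-198 \right)}}{-36666} + 16438} + 37641}{47965 + D} = \frac{\frac{1}{- \frac{198}{-36666} + 16438} + 37641}{47965 + 12617} = \frac{\frac{1}{\left(-198\right) \left(- \frac{1}{36666}\right) + 16438} + 37641}{60582} = \left(\frac{1}{\frac{11}{2037} + 16438} + 37641\right) \frac{1}{60582} = \left(\frac{1}{\frac{33484217}{2037}} + 37641\right) \frac{1}{60582} = \left(\frac{2037}{33484217} + 37641\right) \frac{1}{60582} = \frac{1260379414134}{33484217} \cdot \frac{1}{60582} = \frac{210063235689}{338090139049}$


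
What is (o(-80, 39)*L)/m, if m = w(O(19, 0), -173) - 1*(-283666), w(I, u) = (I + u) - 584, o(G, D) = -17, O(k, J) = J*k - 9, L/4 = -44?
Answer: 748/70725 ≈ 0.010576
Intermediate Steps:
L = -176 (L = 4*(-44) = -176)
O(k, J) = -9 + J*k
w(I, u) = -584 + I + u
m = 282900 (m = (-584 + (-9 + 0*19) - 173) - 1*(-283666) = (-584 + (-9 + 0) - 173) + 283666 = (-584 - 9 - 173) + 283666 = -766 + 283666 = 282900)
(o(-80, 39)*L)/m = -17*(-176)/282900 = 2992*(1/282900) = 748/70725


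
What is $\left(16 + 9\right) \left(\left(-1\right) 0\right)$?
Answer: $0$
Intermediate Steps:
$\left(16 + 9\right) \left(\left(-1\right) 0\right) = 25 \cdot 0 = 0$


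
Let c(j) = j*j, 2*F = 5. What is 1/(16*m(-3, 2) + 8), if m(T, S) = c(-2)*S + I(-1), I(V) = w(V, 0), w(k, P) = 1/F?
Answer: 5/712 ≈ 0.0070225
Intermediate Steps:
F = 5/2 (F = (½)*5 = 5/2 ≈ 2.5000)
w(k, P) = ⅖ (w(k, P) = 1/(5/2) = ⅖)
c(j) = j²
I(V) = ⅖
m(T, S) = ⅖ + 4*S (m(T, S) = (-2)²*S + ⅖ = 4*S + ⅖ = ⅖ + 4*S)
1/(16*m(-3, 2) + 8) = 1/(16*(⅖ + 4*2) + 8) = 1/(16*(⅖ + 8) + 8) = 1/(16*(42/5) + 8) = 1/(672/5 + 8) = 1/(712/5) = 5/712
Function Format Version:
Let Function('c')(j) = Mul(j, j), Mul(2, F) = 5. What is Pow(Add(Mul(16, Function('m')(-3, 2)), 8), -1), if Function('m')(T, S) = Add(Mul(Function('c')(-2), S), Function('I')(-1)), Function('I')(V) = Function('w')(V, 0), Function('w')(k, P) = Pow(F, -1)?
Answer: Rational(5, 712) ≈ 0.0070225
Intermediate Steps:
F = Rational(5, 2) (F = Mul(Rational(1, 2), 5) = Rational(5, 2) ≈ 2.5000)
Function('w')(k, P) = Rational(2, 5) (Function('w')(k, P) = Pow(Rational(5, 2), -1) = Rational(2, 5))
Function('c')(j) = Pow(j, 2)
Function('I')(V) = Rational(2, 5)
Function('m')(T, S) = Add(Rational(2, 5), Mul(4, S)) (Function('m')(T, S) = Add(Mul(Pow(-2, 2), S), Rational(2, 5)) = Add(Mul(4, S), Rational(2, 5)) = Add(Rational(2, 5), Mul(4, S)))
Pow(Add(Mul(16, Function('m')(-3, 2)), 8), -1) = Pow(Add(Mul(16, Add(Rational(2, 5), Mul(4, 2))), 8), -1) = Pow(Add(Mul(16, Add(Rational(2, 5), 8)), 8), -1) = Pow(Add(Mul(16, Rational(42, 5)), 8), -1) = Pow(Add(Rational(672, 5), 8), -1) = Pow(Rational(712, 5), -1) = Rational(5, 712)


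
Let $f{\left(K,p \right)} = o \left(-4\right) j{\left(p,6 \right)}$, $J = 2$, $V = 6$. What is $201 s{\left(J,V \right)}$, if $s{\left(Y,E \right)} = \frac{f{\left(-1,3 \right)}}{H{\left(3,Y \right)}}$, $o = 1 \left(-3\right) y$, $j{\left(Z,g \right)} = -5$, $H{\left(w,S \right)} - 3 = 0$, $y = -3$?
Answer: $12060$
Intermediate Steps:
$H{\left(w,S \right)} = 3$ ($H{\left(w,S \right)} = 3 + 0 = 3$)
$o = 9$ ($o = 1 \left(-3\right) \left(-3\right) = \left(-3\right) \left(-3\right) = 9$)
$f{\left(K,p \right)} = 180$ ($f{\left(K,p \right)} = 9 \left(-4\right) \left(-5\right) = \left(-36\right) \left(-5\right) = 180$)
$s{\left(Y,E \right)} = 60$ ($s{\left(Y,E \right)} = \frac{180}{3} = 180 \cdot \frac{1}{3} = 60$)
$201 s{\left(J,V \right)} = 201 \cdot 60 = 12060$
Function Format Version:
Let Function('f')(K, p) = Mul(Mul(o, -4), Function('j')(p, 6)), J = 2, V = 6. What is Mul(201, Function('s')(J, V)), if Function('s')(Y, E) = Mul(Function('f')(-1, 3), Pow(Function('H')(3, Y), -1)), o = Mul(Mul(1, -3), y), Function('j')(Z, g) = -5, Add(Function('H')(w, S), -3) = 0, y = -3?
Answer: 12060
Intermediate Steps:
Function('H')(w, S) = 3 (Function('H')(w, S) = Add(3, 0) = 3)
o = 9 (o = Mul(Mul(1, -3), -3) = Mul(-3, -3) = 9)
Function('f')(K, p) = 180 (Function('f')(K, p) = Mul(Mul(9, -4), -5) = Mul(-36, -5) = 180)
Function('s')(Y, E) = 60 (Function('s')(Y, E) = Mul(180, Pow(3, -1)) = Mul(180, Rational(1, 3)) = 60)
Mul(201, Function('s')(J, V)) = Mul(201, 60) = 12060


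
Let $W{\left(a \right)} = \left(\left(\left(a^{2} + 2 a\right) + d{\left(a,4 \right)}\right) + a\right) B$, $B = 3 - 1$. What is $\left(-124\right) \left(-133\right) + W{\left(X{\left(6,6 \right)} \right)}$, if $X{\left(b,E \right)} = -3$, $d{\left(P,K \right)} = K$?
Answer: $16500$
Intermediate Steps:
$B = 2$
$W{\left(a \right)} = 8 + 2 a^{2} + 6 a$ ($W{\left(a \right)} = \left(\left(\left(a^{2} + 2 a\right) + 4\right) + a\right) 2 = \left(\left(4 + a^{2} + 2 a\right) + a\right) 2 = \left(4 + a^{2} + 3 a\right) 2 = 8 + 2 a^{2} + 6 a$)
$\left(-124\right) \left(-133\right) + W{\left(X{\left(6,6 \right)} \right)} = \left(-124\right) \left(-133\right) + \left(8 + 2 \left(-3\right)^{2} + 6 \left(-3\right)\right) = 16492 + \left(8 + 2 \cdot 9 - 18\right) = 16492 + \left(8 + 18 - 18\right) = 16492 + 8 = 16500$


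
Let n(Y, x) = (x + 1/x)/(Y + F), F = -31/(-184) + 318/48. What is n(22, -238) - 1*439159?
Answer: -138439136399/315231 ≈ -4.3917e+5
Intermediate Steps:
F = 625/92 (F = -31*(-1/184) + 318*(1/48) = 31/184 + 53/8 = 625/92 ≈ 6.7935)
n(Y, x) = (x + 1/x)/(625/92 + Y) (n(Y, x) = (x + 1/x)/(Y + 625/92) = (x + 1/x)/(625/92 + Y))
n(22, -238) - 1*439159 = 92*(1 + (-238)**2)/(-238*(625 + 92*22)) - 1*439159 = 92*(-1/238)*(1 + 56644)/(625 + 2024) - 439159 = 92*(-1/238)*56645/2649 - 439159 = 92*(-1/238)*(1/2649)*56645 - 439159 = -2605670/315231 - 439159 = -138439136399/315231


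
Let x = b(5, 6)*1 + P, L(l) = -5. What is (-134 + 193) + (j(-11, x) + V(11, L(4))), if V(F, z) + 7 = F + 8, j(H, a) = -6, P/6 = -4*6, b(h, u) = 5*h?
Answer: 65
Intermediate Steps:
P = -144 (P = 6*(-4*6) = 6*(-24) = -144)
x = -119 (x = (5*5)*1 - 144 = 25*1 - 144 = 25 - 144 = -119)
V(F, z) = 1 + F (V(F, z) = -7 + (F + 8) = -7 + (8 + F) = 1 + F)
(-134 + 193) + (j(-11, x) + V(11, L(4))) = (-134 + 193) + (-6 + (1 + 11)) = 59 + (-6 + 12) = 59 + 6 = 65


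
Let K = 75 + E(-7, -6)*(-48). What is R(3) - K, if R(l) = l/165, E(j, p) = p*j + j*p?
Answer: 217636/55 ≈ 3957.0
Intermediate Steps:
E(j, p) = 2*j*p (E(j, p) = j*p + j*p = 2*j*p)
R(l) = l/165 (R(l) = l*(1/165) = l/165)
K = -3957 (K = 75 + (2*(-7)*(-6))*(-48) = 75 + 84*(-48) = 75 - 4032 = -3957)
R(3) - K = (1/165)*3 - 1*(-3957) = 1/55 + 3957 = 217636/55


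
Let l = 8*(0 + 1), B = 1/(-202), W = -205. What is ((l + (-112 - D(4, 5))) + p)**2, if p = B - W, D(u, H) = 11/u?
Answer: 1575375481/163216 ≈ 9652.1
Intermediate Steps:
B = -1/202 ≈ -0.0049505
l = 8 (l = 8*1 = 8)
p = 41409/202 (p = -1/202 - 1*(-205) = -1/202 + 205 = 41409/202 ≈ 205.00)
((l + (-112 - D(4, 5))) + p)**2 = ((8 + (-112 - 11/4)) + 41409/202)**2 = ((8 - 459/4) + 41409/202)**2 = (-427/4 + 41409/202)**2 = (39691/404)**2 = 1575375481/163216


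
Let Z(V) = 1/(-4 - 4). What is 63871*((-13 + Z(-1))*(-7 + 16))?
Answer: -60358095/8 ≈ -7.5448e+6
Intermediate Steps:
Z(V) = -1/8 (Z(V) = 1/(-8) = -1/8)
63871*((-13 + Z(-1))*(-7 + 16)) = 63871*((-13 - 1/8)*(-7 + 16)) = 63871*(-105/8*9) = 63871*(-945/8) = -60358095/8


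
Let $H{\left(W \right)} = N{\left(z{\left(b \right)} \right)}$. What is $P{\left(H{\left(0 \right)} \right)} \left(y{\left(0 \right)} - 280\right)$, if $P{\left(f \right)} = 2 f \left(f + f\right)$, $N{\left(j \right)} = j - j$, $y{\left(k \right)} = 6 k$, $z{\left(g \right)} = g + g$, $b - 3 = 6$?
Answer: $0$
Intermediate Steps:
$b = 9$ ($b = 3 + 6 = 9$)
$z{\left(g \right)} = 2 g$
$N{\left(j \right)} = 0$
$H{\left(W \right)} = 0$
$P{\left(f \right)} = 4 f^{2}$ ($P{\left(f \right)} = 2 f 2 f = 4 f^{2}$)
$P{\left(H{\left(0 \right)} \right)} \left(y{\left(0 \right)} - 280\right) = 4 \cdot 0^{2} \left(6 \cdot 0 - 280\right) = 4 \cdot 0 \left(0 - 280\right) = 0 \left(-280\right) = 0$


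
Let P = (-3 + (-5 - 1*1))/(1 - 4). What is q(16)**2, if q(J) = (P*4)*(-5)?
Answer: 3600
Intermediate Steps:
P = 3 (P = (-3 + (-5 - 1))/(-3) = (-3 - 6)*(-1/3) = -9*(-1/3) = 3)
q(J) = -60 (q(J) = (3*4)*(-5) = 12*(-5) = -60)
q(16)**2 = (-60)**2 = 3600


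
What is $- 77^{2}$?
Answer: $-5929$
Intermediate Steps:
$- 77^{2} = \left(-1\right) 5929 = -5929$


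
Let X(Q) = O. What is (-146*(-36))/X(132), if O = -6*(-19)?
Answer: 876/19 ≈ 46.105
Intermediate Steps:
O = 114
X(Q) = 114
(-146*(-36))/X(132) = -146*(-36)/114 = 5256*(1/114) = 876/19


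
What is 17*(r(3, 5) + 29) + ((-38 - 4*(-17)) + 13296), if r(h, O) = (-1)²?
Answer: 13836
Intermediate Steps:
r(h, O) = 1
17*(r(3, 5) + 29) + ((-38 - 4*(-17)) + 13296) = 17*(1 + 29) + ((-38 - 4*(-17)) + 13296) = 17*30 + ((-38 + 68) + 13296) = 510 + (30 + 13296) = 510 + 13326 = 13836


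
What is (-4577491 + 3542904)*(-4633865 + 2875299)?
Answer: 1819389522242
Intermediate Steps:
(-4577491 + 3542904)*(-4633865 + 2875299) = -1034587*(-1758566) = 1819389522242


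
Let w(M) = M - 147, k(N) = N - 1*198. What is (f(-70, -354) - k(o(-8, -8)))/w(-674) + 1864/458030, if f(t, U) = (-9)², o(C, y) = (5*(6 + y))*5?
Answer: -74580763/188021315 ≈ -0.39666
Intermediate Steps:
o(C, y) = 150 + 25*y (o(C, y) = (30 + 5*y)*5 = 150 + 25*y)
f(t, U) = 81
k(N) = -198 + N (k(N) = N - 198 = -198 + N)
w(M) = -147 + M
(f(-70, -354) - k(o(-8, -8)))/w(-674) + 1864/458030 = (81 - (-198 + (150 + 25*(-8))))/(-147 - 674) + 1864/458030 = (81 - (-198 + (150 - 200)))/(-821) + 1864*(1/458030) = (81 - (-198 - 50))*(-1/821) + 932/229015 = (81 - 1*(-248))*(-1/821) + 932/229015 = (81 + 248)*(-1/821) + 932/229015 = 329*(-1/821) + 932/229015 = -329/821 + 932/229015 = -74580763/188021315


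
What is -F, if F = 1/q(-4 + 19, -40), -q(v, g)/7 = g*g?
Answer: 1/11200 ≈ 8.9286e-5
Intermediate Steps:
q(v, g) = -7*g² (q(v, g) = -7*g*g = -7*g²)
F = -1/11200 (F = 1/(-7*(-40)²) = 1/(-7*1600) = 1/(-11200) = -1/11200 ≈ -8.9286e-5)
-F = -1*(-1/11200) = 1/11200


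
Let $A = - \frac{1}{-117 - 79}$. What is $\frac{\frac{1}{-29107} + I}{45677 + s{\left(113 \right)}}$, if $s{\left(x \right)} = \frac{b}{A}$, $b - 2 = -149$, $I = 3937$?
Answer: $\frac{114594258}{490889555} \approx 0.23344$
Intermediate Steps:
$b = -147$ ($b = 2 - 149 = -147$)
$A = \frac{1}{196}$ ($A = - \frac{1}{-196} = \left(-1\right) \left(- \frac{1}{196}\right) = \frac{1}{196} \approx 0.005102$)
$s{\left(x \right)} = -28812$ ($s{\left(x \right)} = - 147 \frac{1}{\frac{1}{196}} = \left(-147\right) 196 = -28812$)
$\frac{\frac{1}{-29107} + I}{45677 + s{\left(113 \right)}} = \frac{\frac{1}{-29107} + 3937}{45677 - 28812} = \frac{- \frac{1}{29107} + 3937}{16865} = \frac{114594258}{29107} \cdot \frac{1}{16865} = \frac{114594258}{490889555}$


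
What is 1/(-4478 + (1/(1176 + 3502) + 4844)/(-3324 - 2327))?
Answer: -26435378/118400282917 ≈ -0.00022327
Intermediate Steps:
1/(-4478 + (1/(1176 + 3502) + 4844)/(-3324 - 2327)) = 1/(-4478 + (1/4678 + 4844)/(-5651)) = 1/(-4478 + (1/4678 + 4844)*(-1/5651)) = 1/(-4478 + (22660233/4678)*(-1/5651)) = 1/(-4478 - 22660233/26435378) = 1/(-118400282917/26435378) = -26435378/118400282917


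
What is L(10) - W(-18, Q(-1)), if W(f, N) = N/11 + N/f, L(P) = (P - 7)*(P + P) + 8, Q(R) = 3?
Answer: 4481/66 ≈ 67.894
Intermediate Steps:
L(P) = 8 + 2*P*(-7 + P) (L(P) = (-7 + P)*(2*P) + 8 = 2*P*(-7 + P) + 8 = 8 + 2*P*(-7 + P))
W(f, N) = N/11 + N/f (W(f, N) = N*(1/11) + N/f = N/11 + N/f)
L(10) - W(-18, Q(-1)) = (8 - 14*10 + 2*10**2) - ((1/11)*3 + 3/(-18)) = (8 - 140 + 2*100) - (3/11 + 3*(-1/18)) = (8 - 140 + 200) - (3/11 - 1/6) = 68 - 1*7/66 = 68 - 7/66 = 4481/66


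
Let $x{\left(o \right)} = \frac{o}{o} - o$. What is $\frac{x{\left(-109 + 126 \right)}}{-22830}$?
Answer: $\frac{8}{11415} \approx 0.00070083$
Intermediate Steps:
$x{\left(o \right)} = 1 - o$
$\frac{x{\left(-109 + 126 \right)}}{-22830} = \frac{1 - \left(-109 + 126\right)}{-22830} = \left(1 - 17\right) \left(- \frac{1}{22830}\right) = \left(-16\right) \left(- \frac{1}{22830}\right) = \frac{8}{11415}$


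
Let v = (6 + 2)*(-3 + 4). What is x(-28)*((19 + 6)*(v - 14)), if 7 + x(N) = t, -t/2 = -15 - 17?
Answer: -8550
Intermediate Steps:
v = 8 (v = 8*1 = 8)
t = 64 (t = -2*(-15 - 17) = -2*(-32) = 64)
x(N) = 57 (x(N) = -7 + 64 = 57)
x(-28)*((19 + 6)*(v - 14)) = 57*((19 + 6)*(8 - 14)) = 57*(25*(-6)) = 57*(-150) = -8550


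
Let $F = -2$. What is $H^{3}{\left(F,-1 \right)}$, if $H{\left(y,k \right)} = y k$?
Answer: $8$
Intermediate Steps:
$H{\left(y,k \right)} = k y$
$H^{3}{\left(F,-1 \right)} = \left(\left(-1\right) \left(-2\right)\right)^{3} = 2^{3} = 8$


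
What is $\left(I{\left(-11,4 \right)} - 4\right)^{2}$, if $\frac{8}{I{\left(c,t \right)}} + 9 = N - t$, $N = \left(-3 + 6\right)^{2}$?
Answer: $36$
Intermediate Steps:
$N = 9$ ($N = 3^{2} = 9$)
$I{\left(c,t \right)} = - \frac{8}{t}$ ($I{\left(c,t \right)} = \frac{8}{-9 - \left(-9 + t\right)} = \frac{8}{\left(-1\right) t} = 8 \left(- \frac{1}{t}\right) = - \frac{8}{t}$)
$\left(I{\left(-11,4 \right)} - 4\right)^{2} = \left(- \frac{8}{4} - 4\right)^{2} = \left(\left(-8\right) \frac{1}{4} - 4\right)^{2} = \left(-2 - 4\right)^{2} = \left(-6\right)^{2} = 36$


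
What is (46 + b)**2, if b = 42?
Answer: 7744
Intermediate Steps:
(46 + b)**2 = (46 + 42)**2 = 88**2 = 7744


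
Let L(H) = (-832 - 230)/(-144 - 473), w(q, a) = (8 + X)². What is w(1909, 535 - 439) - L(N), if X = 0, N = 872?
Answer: 38426/617 ≈ 62.279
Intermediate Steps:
w(q, a) = 64 (w(q, a) = (8 + 0)² = 8² = 64)
L(H) = 1062/617 (L(H) = -1062/(-617) = -1062*(-1/617) = 1062/617)
w(1909, 535 - 439) - L(N) = 64 - 1*1062/617 = 64 - 1062/617 = 38426/617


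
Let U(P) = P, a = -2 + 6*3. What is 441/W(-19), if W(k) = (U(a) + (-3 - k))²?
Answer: 441/1024 ≈ 0.43066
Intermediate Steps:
a = 16 (a = -2 + 18 = 16)
W(k) = (13 - k)² (W(k) = (16 + (-3 - k))² = (13 - k)²)
441/W(-19) = 441/((-13 - 19)²) = 441/((-32)²) = 441/1024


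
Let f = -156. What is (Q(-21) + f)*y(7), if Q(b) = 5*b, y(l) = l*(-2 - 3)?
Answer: 9135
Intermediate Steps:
y(l) = -5*l (y(l) = l*(-5) = -5*l)
(Q(-21) + f)*y(7) = (5*(-21) - 156)*(-5*7) = (-105 - 156)*(-35) = -261*(-35) = 9135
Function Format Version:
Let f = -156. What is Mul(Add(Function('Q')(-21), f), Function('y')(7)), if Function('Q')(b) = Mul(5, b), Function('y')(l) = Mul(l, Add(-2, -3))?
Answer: 9135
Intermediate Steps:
Function('y')(l) = Mul(-5, l) (Function('y')(l) = Mul(l, -5) = Mul(-5, l))
Mul(Add(Function('Q')(-21), f), Function('y')(7)) = Mul(Add(Mul(5, -21), -156), Mul(-5, 7)) = Mul(Add(-105, -156), -35) = Mul(-261, -35) = 9135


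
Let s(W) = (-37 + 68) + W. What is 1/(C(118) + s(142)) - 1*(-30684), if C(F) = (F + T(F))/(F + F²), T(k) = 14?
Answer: 37271831137/1214699 ≈ 30684.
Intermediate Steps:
s(W) = 31 + W
C(F) = (14 + F)/(F + F²) (C(F) = (F + 14)/(F + F²) = (14 + F)/(F + F²))
1/(C(118) + s(142)) - 1*(-30684) = 1/((14 + 118)/(118*(1 + 118)) + (31 + 142)) - 1*(-30684) = 1/((1/118)*132/119 + 173) + 30684 = 1/((1/118)*(1/119)*132 + 173) + 30684 = 1/(66/7021 + 173) + 30684 = 1/(1214699/7021) + 30684 = 7021/1214699 + 30684 = 37271831137/1214699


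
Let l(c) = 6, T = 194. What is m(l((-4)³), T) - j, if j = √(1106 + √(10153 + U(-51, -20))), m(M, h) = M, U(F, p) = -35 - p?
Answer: 6 - √(1106 + √10138) ≈ -28.737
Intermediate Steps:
j = √(1106 + √10138) (j = √(1106 + √(10153 + (-35 - 1*(-20)))) = √(1106 + √(10153 + (-35 + 20))) = √(1106 + √(10153 - 15)) = √(1106 + √10138) ≈ 34.737)
m(l((-4)³), T) - j = 6 - √(1106 + √10138)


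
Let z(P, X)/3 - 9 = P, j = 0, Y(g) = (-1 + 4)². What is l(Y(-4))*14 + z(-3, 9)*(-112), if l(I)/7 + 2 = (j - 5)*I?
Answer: -6622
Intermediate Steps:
Y(g) = 9 (Y(g) = 3² = 9)
l(I) = -14 - 35*I (l(I) = -14 + 7*((0 - 5)*I) = -14 + 7*(-5*I) = -14 - 35*I)
z(P, X) = 27 + 3*P
l(Y(-4))*14 + z(-3, 9)*(-112) = (-14 - 35*9)*14 + (27 + 3*(-3))*(-112) = (-14 - 315)*14 + (27 - 9)*(-112) = -329*14 + 18*(-112) = -4606 - 2016 = -6622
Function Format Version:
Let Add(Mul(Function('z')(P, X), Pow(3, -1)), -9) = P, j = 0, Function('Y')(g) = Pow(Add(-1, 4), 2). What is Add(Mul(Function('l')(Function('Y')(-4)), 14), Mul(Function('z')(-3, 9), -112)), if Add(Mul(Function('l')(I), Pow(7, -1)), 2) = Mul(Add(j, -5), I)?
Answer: -6622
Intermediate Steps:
Function('Y')(g) = 9 (Function('Y')(g) = Pow(3, 2) = 9)
Function('l')(I) = Add(-14, Mul(-35, I)) (Function('l')(I) = Add(-14, Mul(7, Mul(Add(0, -5), I))) = Add(-14, Mul(7, Mul(-5, I))) = Add(-14, Mul(-35, I)))
Function('z')(P, X) = Add(27, Mul(3, P))
Add(Mul(Function('l')(Function('Y')(-4)), 14), Mul(Function('z')(-3, 9), -112)) = Add(Mul(Add(-14, Mul(-35, 9)), 14), Mul(Add(27, Mul(3, -3)), -112)) = Add(Mul(Add(-14, -315), 14), Mul(Add(27, -9), -112)) = Add(Mul(-329, 14), Mul(18, -112)) = Add(-4606, -2016) = -6622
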